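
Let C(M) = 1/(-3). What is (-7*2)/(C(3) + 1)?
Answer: -21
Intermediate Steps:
C(M) = -1/3
(-7*2)/(C(3) + 1) = (-7*2)/(-1/3 + 1) = -14/(2/3) = (3/2)*(-14) = -21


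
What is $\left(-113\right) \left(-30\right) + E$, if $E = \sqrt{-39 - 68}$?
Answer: $3390 + i \sqrt{107} \approx 3390.0 + 10.344 i$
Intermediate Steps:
$E = i \sqrt{107}$ ($E = \sqrt{-107} = i \sqrt{107} \approx 10.344 i$)
$\left(-113\right) \left(-30\right) + E = \left(-113\right) \left(-30\right) + i \sqrt{107} = 3390 + i \sqrt{107}$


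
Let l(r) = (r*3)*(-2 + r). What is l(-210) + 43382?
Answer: 176942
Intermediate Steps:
l(r) = 3*r*(-2 + r) (l(r) = (3*r)*(-2 + r) = 3*r*(-2 + r))
l(-210) + 43382 = 3*(-210)*(-2 - 210) + 43382 = 3*(-210)*(-212) + 43382 = 133560 + 43382 = 176942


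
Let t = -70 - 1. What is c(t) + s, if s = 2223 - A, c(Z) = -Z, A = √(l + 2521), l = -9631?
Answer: 2294 - 3*I*√790 ≈ 2294.0 - 84.321*I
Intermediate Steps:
A = 3*I*√790 (A = √(-9631 + 2521) = √(-7110) = 3*I*√790 ≈ 84.321*I)
t = -71
s = 2223 - 3*I*√790 ≈ 2223.0 - 84.321*I
c(t) + s = -1*(-71) + (2223 - 3*I*√790) = 71 + (2223 - 3*I*√790) = 2294 - 3*I*√790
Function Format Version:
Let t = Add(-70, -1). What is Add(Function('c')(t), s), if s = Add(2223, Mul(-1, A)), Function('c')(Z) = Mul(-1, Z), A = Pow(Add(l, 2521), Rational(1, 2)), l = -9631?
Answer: Add(2294, Mul(-3, I, Pow(790, Rational(1, 2)))) ≈ Add(2294.0, Mul(-84.321, I))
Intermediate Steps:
A = Mul(3, I, Pow(790, Rational(1, 2))) (A = Pow(Add(-9631, 2521), Rational(1, 2)) = Pow(-7110, Rational(1, 2)) = Mul(3, I, Pow(790, Rational(1, 2))) ≈ Mul(84.321, I))
t = -71
s = Add(2223, Mul(-3, I, Pow(790, Rational(1, 2)))) (s = Add(2223, Mul(-1, Mul(3, I, Pow(790, Rational(1, 2))))) = Add(2223, Mul(-3, I, Pow(790, Rational(1, 2)))) ≈ Add(2223.0, Mul(-84.321, I)))
Add(Function('c')(t), s) = Add(Mul(-1, -71), Add(2223, Mul(-3, I, Pow(790, Rational(1, 2))))) = Add(71, Add(2223, Mul(-3, I, Pow(790, Rational(1, 2))))) = Add(2294, Mul(-3, I, Pow(790, Rational(1, 2))))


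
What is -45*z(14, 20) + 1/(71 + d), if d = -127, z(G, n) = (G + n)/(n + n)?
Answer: -2143/56 ≈ -38.268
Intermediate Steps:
z(G, n) = (G + n)/(2*n) (z(G, n) = (G + n)/((2*n)) = (G + n)*(1/(2*n)) = (G + n)/(2*n))
-45*z(14, 20) + 1/(71 + d) = -45*(14 + 20)/(2*20) + 1/(71 - 127) = -45*34/(2*20) + 1/(-56) = -45*17/20 - 1/56 = -153/4 - 1/56 = -2143/56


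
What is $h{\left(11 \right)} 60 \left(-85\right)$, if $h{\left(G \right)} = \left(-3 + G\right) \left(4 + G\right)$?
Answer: $-612000$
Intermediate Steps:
$h{\left(11 \right)} 60 \left(-85\right) = \left(-12 + 11 + 11^{2}\right) 60 \left(-85\right) = \left(-12 + 11 + 121\right) 60 \left(-85\right) = 120 \cdot 60 \left(-85\right) = 7200 \left(-85\right) = -612000$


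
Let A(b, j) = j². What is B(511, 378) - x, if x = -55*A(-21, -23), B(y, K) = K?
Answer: 29473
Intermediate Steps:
x = -29095 (x = -55*(-23)² = -55*529 = -29095)
B(511, 378) - x = 378 - 1*(-29095) = 378 + 29095 = 29473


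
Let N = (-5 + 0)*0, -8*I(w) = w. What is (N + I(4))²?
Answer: ¼ ≈ 0.25000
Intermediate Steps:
I(w) = -w/8
N = 0 (N = -5*0 = 0)
(N + I(4))² = (0 - ⅛*4)² = (0 - ½)² = (-½)² = ¼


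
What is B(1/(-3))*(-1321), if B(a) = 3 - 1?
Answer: -2642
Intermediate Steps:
B(a) = 2
B(1/(-3))*(-1321) = 2*(-1321) = -2642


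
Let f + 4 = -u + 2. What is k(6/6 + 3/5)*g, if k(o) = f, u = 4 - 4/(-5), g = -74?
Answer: 2516/5 ≈ 503.20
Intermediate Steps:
u = 24/5 (u = 4 - 4*(-1)/5 = 4 - 1*(-4/5) = 4 + 4/5 = 24/5 ≈ 4.8000)
f = -34/5 (f = -4 + (-1*24/5 + 2) = -4 + (-24/5 + 2) = -4 - 14/5 = -34/5 ≈ -6.8000)
k(o) = -34/5
k(6/6 + 3/5)*g = -34/5*(-74) = 2516/5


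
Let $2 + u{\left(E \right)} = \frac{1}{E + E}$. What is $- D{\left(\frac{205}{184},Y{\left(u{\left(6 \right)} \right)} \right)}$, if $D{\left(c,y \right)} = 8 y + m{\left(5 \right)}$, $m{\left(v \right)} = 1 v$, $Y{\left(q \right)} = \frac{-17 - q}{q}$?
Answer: $- \frac{1563}{23} \approx -67.957$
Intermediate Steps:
$u{\left(E \right)} = -2 + \frac{1}{2 E}$ ($u{\left(E \right)} = -2 + \frac{1}{E + E} = -2 + \frac{1}{2 E}$)
$Y{\left(q \right)} = \frac{-17 - q}{q}$
$m{\left(v \right)} = v$
$D{\left(c,y \right)} = 5 + 8 y$ ($D{\left(c,y \right)} = 8 y + 5 = 5 + 8 y$)
$- D{\left(\frac{205}{184},Y{\left(u{\left(6 \right)} \right)} \right)} = - (5 + 8 \frac{-17 - \left(-2 + \frac{1}{2 \cdot 6}\right)}{-2 + \frac{1}{2 \cdot 6}}) = - (5 + 8 \frac{-17 - \left(-2 + \frac{1}{2} \cdot \frac{1}{6}\right)}{-2 + \frac{1}{2} \cdot \frac{1}{6}}) = - (5 + 8 \frac{-17 - \left(-2 + \frac{1}{12}\right)}{-2 + \frac{1}{12}}) = - (5 + 8 \frac{-17 - - \frac{23}{12}}{- \frac{23}{12}}) = - (5 + 8 \left(- \frac{12 \left(-17 + \frac{23}{12}\right)}{23}\right)) = - (5 + 8 \left(\left(- \frac{12}{23}\right) \left(- \frac{181}{12}\right)\right)) = - (5 + 8 \cdot \frac{181}{23}) = - (5 + \frac{1448}{23}) = \left(-1\right) \frac{1563}{23} = - \frac{1563}{23}$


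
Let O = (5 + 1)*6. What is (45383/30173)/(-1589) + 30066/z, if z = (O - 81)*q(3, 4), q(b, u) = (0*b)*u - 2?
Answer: 18480861394/55321035 ≈ 334.07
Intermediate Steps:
O = 36 (O = 6*6 = 36)
q(b, u) = -2 (q(b, u) = 0*u - 2 = 0 - 2 = -2)
z = 90 (z = (36 - 81)*(-2) = -45*(-2) = 90)
(45383/30173)/(-1589) + 30066/z = (45383/30173)/(-1589) + 30066/90 = (45383*(1/30173))*(-1/1589) + 30066*(1/90) = (3491/2321)*(-1/1589) + 5011/15 = -3491/3688069 + 5011/15 = 18480861394/55321035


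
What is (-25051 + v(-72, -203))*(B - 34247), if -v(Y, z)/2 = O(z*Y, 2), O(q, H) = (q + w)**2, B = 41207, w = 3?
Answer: -2975089396080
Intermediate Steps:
O(q, H) = (3 + q)**2 (O(q, H) = (q + 3)**2 = (3 + q)**2)
v(Y, z) = -2*(3 + Y*z)**2 (v(Y, z) = -2*(3 + z*Y)**2 = -2*(3 + Y*z)**2)
(-25051 + v(-72, -203))*(B - 34247) = (-25051 - 2*(3 - 72*(-203))**2)*(41207 - 34247) = (-25051 - 2*(3 + 14616)**2)*6960 = (-25051 - 2*14619**2)*6960 = (-25051 - 2*213715161)*6960 = (-25051 - 427430322)*6960 = -427455373*6960 = -2975089396080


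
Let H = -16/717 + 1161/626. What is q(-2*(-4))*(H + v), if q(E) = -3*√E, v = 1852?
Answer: -832077805*√2/74807 ≈ -15730.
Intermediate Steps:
H = 822421/448842 (H = -16*1/717 + 1161*(1/626) = -16/717 + 1161/626 = 822421/448842 ≈ 1.8323)
q(-2*(-4))*(H + v) = (-3*2*√2)*(822421/448842 + 1852) = -6*√2*(832077805/448842) = -832077805*√2/74807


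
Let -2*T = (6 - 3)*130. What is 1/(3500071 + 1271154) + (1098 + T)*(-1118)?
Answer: -4816809283649/4771225 ≈ -1.0096e+6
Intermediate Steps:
T = -195 (T = -(6 - 3)*130/2 = -3*130/2 = -1/2*390 = -195)
1/(3500071 + 1271154) + (1098 + T)*(-1118) = 1/(3500071 + 1271154) + (1098 - 195)*(-1118) = 1/4771225 + 903*(-1118) = 1/4771225 - 1009554 = -4816809283649/4771225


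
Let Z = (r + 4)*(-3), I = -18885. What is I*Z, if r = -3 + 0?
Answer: 56655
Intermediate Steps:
r = -3
Z = -3 (Z = (-3 + 4)*(-3) = 1*(-3) = -3)
I*Z = -18885*(-3) = 56655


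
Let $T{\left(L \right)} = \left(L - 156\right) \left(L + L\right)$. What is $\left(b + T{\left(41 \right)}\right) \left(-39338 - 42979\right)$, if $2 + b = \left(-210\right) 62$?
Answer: $1848181284$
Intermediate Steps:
$T{\left(L \right)} = 2 L \left(-156 + L\right)$ ($T{\left(L \right)} = \left(-156 + L\right) 2 L = 2 L \left(-156 + L\right)$)
$b = -13022$ ($b = -2 - 13020 = -13022$)
$\left(b + T{\left(41 \right)}\right) \left(-39338 - 42979\right) = \left(-13022 + 2 \cdot 41 \left(-156 + 41\right)\right) \left(-39338 - 42979\right) = \left(-13022 + 2 \cdot 41 \left(-115\right)\right) \left(-82317\right) = \left(-13022 - 9430\right) \left(-82317\right) = \left(-22452\right) \left(-82317\right) = 1848181284$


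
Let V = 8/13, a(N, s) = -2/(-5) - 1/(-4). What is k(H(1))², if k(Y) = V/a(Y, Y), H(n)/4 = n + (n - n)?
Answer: 25600/28561 ≈ 0.89633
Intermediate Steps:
a(N, s) = 13/20 (a(N, s) = -2*(-⅕) - 1*(-¼) = ⅖ + ¼ = 13/20)
V = 8/13 (V = 8*(1/13) = 8/13 ≈ 0.61539)
H(n) = 4*n (H(n) = 4*(n + (n - n)) = 4*(n + 0) = 4*n)
k(Y) = 160/169 (k(Y) = 8/(13*(13/20)) = (8/13)*(20/13) = 160/169)
k(H(1))² = (160/169)² = 25600/28561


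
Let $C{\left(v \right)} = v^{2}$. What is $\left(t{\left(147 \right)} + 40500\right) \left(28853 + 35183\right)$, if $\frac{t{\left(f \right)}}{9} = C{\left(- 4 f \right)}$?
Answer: $201854023056$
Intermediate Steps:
$t{\left(f \right)} = 144 f^{2}$ ($t{\left(f \right)} = 9 \left(- 4 f\right)^{2} = 9 \cdot 16 f^{2} = 144 f^{2}$)
$\left(t{\left(147 \right)} + 40500\right) \left(28853 + 35183\right) = \left(144 \cdot 147^{2} + 40500\right) \left(28853 + 35183\right) = \left(144 \cdot 21609 + 40500\right) 64036 = \left(3111696 + 40500\right) 64036 = 3152196 \cdot 64036 = 201854023056$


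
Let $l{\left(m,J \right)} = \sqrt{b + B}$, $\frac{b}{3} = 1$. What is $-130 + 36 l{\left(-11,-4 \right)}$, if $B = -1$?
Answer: $-130 + 36 \sqrt{2} \approx -79.088$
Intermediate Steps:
$b = 3$ ($b = 3 \cdot 1 = 3$)
$l{\left(m,J \right)} = \sqrt{2}$ ($l{\left(m,J \right)} = \sqrt{3 - 1} = \sqrt{2}$)
$-130 + 36 l{\left(-11,-4 \right)} = -130 + 36 \sqrt{2}$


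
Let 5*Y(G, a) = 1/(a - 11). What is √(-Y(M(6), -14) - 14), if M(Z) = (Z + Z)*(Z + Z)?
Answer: I*√8745/25 ≈ 3.7406*I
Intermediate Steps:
M(Z) = 4*Z² (M(Z) = (2*Z)*(2*Z) = 4*Z²)
Y(G, a) = 1/(5*(-11 + a)) (Y(G, a) = 1/(5*(a - 11)) = 1/(5*(-11 + a)))
√(-Y(M(6), -14) - 14) = √(-1/(5*(-11 - 14)) - 14) = √(-1/(5*(-25)) - 14) = √(-(-1)/(5*25) - 14) = √(-1*(-1/125) - 14) = √(1/125 - 14) = √(-1749/125) = I*√8745/25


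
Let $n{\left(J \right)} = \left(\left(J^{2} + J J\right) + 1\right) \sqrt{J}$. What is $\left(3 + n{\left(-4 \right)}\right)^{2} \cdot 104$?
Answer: $-452088 + 41184 i \approx -4.5209 \cdot 10^{5} + 41184.0 i$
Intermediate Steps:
$n{\left(J \right)} = \sqrt{J} \left(1 + 2 J^{2}\right)$ ($n{\left(J \right)} = \left(\left(J^{2} + J^{2}\right) + 1\right) \sqrt{J} = \left(2 J^{2} + 1\right) \sqrt{J} = \left(1 + 2 J^{2}\right) \sqrt{J} = \sqrt{J} \left(1 + 2 J^{2}\right)$)
$\left(3 + n{\left(-4 \right)}\right)^{2} \cdot 104 = \left(3 + \sqrt{-4} \left(1 + 2 \left(-4\right)^{2}\right)\right)^{2} \cdot 104 = \left(3 + 2 i \left(1 + 2 \cdot 16\right)\right)^{2} \cdot 104 = \left(3 + 2 i \left(1 + 32\right)\right)^{2} \cdot 104 = \left(3 + 2 i 33\right)^{2} \cdot 104 = \left(3 + 66 i\right)^{2} \cdot 104 = 104 \left(3 + 66 i\right)^{2}$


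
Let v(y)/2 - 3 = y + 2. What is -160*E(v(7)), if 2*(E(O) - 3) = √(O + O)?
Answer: -480 - 320*√3 ≈ -1034.3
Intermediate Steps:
v(y) = 10 + 2*y (v(y) = 6 + 2*(y + 2) = 6 + 2*(2 + y) = 6 + (4 + 2*y) = 10 + 2*y)
E(O) = 3 + √2*√O/2 (E(O) = 3 + √(O + O)/2 = 3 + √(2*O)/2 = 3 + (√2*√O)/2 = 3 + √2*√O/2)
-160*E(v(7)) = -160*(3 + √2*√(10 + 2*7)/2) = -160*(3 + √2*√(10 + 14)/2) = -160*(3 + √2*√24/2) = -160*(3 + √2*(2*√6)/2) = -160*(3 + 2*√3) = -480 - 320*√3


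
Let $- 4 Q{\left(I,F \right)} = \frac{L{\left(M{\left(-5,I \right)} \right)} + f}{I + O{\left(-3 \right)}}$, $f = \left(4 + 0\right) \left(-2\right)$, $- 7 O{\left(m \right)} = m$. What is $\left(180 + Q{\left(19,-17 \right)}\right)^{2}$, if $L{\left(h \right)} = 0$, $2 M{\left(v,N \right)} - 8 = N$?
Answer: $\frac{149989009}{4624} \approx 32437.0$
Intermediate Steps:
$O{\left(m \right)} = - \frac{m}{7}$
$M{\left(v,N \right)} = 4 + \frac{N}{2}$
$f = -8$ ($f = 4 \left(-2\right) = -8$)
$Q{\left(I,F \right)} = \frac{2}{\frac{3}{7} + I}$ ($Q{\left(I,F \right)} = - \frac{\left(0 - 8\right) \frac{1}{I - - \frac{3}{7}}}{4} = - \frac{\left(-8\right) \frac{1}{I + \frac{3}{7}}}{4} = - \frac{\left(-8\right) \frac{1}{\frac{3}{7} + I}}{4} = \frac{2}{\frac{3}{7} + I}$)
$\left(180 + Q{\left(19,-17 \right)}\right)^{2} = \left(180 + \frac{14}{3 + 7 \cdot 19}\right)^{2} = \left(180 + \frac{14}{3 + 133}\right)^{2} = \left(180 + \frac{14}{136}\right)^{2} = \left(180 + 14 \cdot \frac{1}{136}\right)^{2} = \left(180 + \frac{7}{68}\right)^{2} = \left(\frac{12247}{68}\right)^{2} = \frac{149989009}{4624}$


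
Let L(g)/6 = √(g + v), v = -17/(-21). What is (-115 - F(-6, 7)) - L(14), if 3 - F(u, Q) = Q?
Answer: -111 - 2*√6531/7 ≈ -134.09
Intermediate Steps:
v = 17/21 (v = -17*(-1/21) = 17/21 ≈ 0.80952)
L(g) = 6*√(17/21 + g) (L(g) = 6*√(g + 17/21) = 6*√(17/21 + g))
F(u, Q) = 3 - Q
(-115 - F(-6, 7)) - L(14) = (-115 - (3 - 1*7)) - 2*√(357 + 441*14)/7 = (-115 - (3 - 7)) - 2*√(357 + 6174)/7 = (-115 - 1*(-4)) - 2*√6531/7 = (-115 + 4) - 2*√6531/7 = -111 - 2*√6531/7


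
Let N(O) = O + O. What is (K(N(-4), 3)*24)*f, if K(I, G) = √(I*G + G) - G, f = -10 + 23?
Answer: -936 + 312*I*√21 ≈ -936.0 + 1429.8*I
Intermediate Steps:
f = 13
N(O) = 2*O
K(I, G) = √(G + G*I) - G (K(I, G) = √(G*I + G) - G = √(G + G*I) - G)
(K(N(-4), 3)*24)*f = ((√(3*(1 + 2*(-4))) - 1*3)*24)*13 = ((√(3*(1 - 8)) - 3)*24)*13 = ((√(3*(-7)) - 3)*24)*13 = ((√(-21) - 3)*24)*13 = ((I*√21 - 3)*24)*13 = ((-3 + I*√21)*24)*13 = (-72 + 24*I*√21)*13 = -936 + 312*I*√21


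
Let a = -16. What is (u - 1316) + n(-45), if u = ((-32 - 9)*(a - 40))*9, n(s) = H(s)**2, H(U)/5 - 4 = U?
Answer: 61373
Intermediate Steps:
H(U) = 20 + 5*U
n(s) = (20 + 5*s)**2
u = 20664 (u = ((-32 - 9)*(-16 - 40))*9 = -41*(-56)*9 = 2296*9 = 20664)
(u - 1316) + n(-45) = (20664 - 1316) + 25*(4 - 45)**2 = 19348 + 25*(-41)**2 = 19348 + 25*1681 = 19348 + 42025 = 61373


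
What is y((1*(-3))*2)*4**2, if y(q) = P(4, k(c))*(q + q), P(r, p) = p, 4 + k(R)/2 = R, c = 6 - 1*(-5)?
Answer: -2688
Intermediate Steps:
c = 11 (c = 6 + 5 = 11)
k(R) = -8 + 2*R
y(q) = 28*q (y(q) = (-8 + 2*11)*(q + q) = (-8 + 22)*(2*q) = 14*(2*q) = 28*q)
y((1*(-3))*2)*4**2 = (28*((1*(-3))*2))*4**2 = (28*(-3*2))*16 = (28*(-6))*16 = -168*16 = -2688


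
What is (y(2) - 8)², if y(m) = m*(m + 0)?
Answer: 16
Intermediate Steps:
y(m) = m² (y(m) = m*m = m²)
(y(2) - 8)² = (2² - 8)² = (4 - 8)² = (-4)² = 16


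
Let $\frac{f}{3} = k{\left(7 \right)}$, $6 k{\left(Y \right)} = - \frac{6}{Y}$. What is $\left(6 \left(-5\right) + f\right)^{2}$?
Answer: $\frac{45369}{49} \approx 925.9$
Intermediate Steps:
$k{\left(Y \right)} = - \frac{1}{Y}$ ($k{\left(Y \right)} = \frac{\left(-6\right) \frac{1}{Y}}{6} = - \frac{1}{Y}$)
$f = - \frac{3}{7}$ ($f = 3 \left(- \frac{1}{7}\right) = - \frac{3}{7} \approx -0.42857$)
$\left(6 \left(-5\right) + f\right)^{2} = \left(6 \left(-5\right) - \frac{3}{7}\right)^{2} = \left(-30 - \frac{3}{7}\right)^{2} = \left(- \frac{213}{7}\right)^{2} = \frac{45369}{49}$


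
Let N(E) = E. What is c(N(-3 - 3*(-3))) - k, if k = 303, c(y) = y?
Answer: -297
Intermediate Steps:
c(N(-3 - 3*(-3))) - k = (-3 - 3*(-3)) - 1*303 = (-3 + 9) - 303 = 6 - 303 = -297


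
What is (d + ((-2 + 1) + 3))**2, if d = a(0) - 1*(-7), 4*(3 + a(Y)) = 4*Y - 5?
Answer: 361/16 ≈ 22.563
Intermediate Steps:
a(Y) = -17/4 + Y (a(Y) = -3 + (4*Y - 5)/4 = -3 + (-5 + 4*Y)/4 = -3 + (-5/4 + Y) = -17/4 + Y)
d = 11/4 (d = (-17/4 + 0) - 1*(-7) = -17/4 + 7 = 11/4 ≈ 2.7500)
(d + ((-2 + 1) + 3))**2 = (11/4 + ((-2 + 1) + 3))**2 = (11/4 + (-1 + 3))**2 = (11/4 + 2)**2 = (19/4)**2 = 361/16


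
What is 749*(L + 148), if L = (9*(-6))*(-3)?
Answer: 232190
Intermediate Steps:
L = 162 (L = -54*(-3) = 162)
749*(L + 148) = 749*(162 + 148) = 749*310 = 232190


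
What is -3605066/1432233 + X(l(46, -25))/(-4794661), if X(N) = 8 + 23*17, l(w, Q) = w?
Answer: -751549600591/298568335131 ≈ -2.5172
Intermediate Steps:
X(N) = 399 (X(N) = 8 + 391 = 399)
-3605066/1432233 + X(l(46, -25))/(-4794661) = -3605066/1432233 + 399/(-4794661) = -3605066*1/1432233 + 399*(-1/4794661) = -156742/62271 - 399/4794661 = -751549600591/298568335131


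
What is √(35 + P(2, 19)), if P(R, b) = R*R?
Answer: √39 ≈ 6.2450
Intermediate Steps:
P(R, b) = R²
√(35 + P(2, 19)) = √(35 + 2²) = √(35 + 4) = √39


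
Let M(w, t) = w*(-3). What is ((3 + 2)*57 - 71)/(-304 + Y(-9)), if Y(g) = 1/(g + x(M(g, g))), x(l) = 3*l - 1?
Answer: -15194/21583 ≈ -0.70398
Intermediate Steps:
M(w, t) = -3*w
x(l) = -1 + 3*l
Y(g) = 1/(-1 - 8*g) (Y(g) = 1/(g + (-1 + 3*(-3*g))) = 1/(g + (-1 - 9*g)) = 1/(-1 - 8*g))
((3 + 2)*57 - 71)/(-304 + Y(-9)) = ((3 + 2)*57 - 71)/(-304 + 1/(-1 - 8*(-9))) = (5*57 - 71)/(-304 + 1/(-1 + 72)) = (285 - 71)/(-304 + 1/71) = 214/(-304 + 1/71) = 214/(-21583/71) = 214*(-71/21583) = -15194/21583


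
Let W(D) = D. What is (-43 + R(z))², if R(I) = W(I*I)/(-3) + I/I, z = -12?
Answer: 8100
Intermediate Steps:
R(I) = 1 - I²/3 (R(I) = (I*I)/(-3) + I/I = I²*(-⅓) + 1 = -I²/3 + 1 = 1 - I²/3)
(-43 + R(z))² = (-43 + (1 - ⅓*(-12)²))² = (-43 + (1 - ⅓*144))² = (-43 + (1 - 48))² = (-43 - 47)² = (-90)² = 8100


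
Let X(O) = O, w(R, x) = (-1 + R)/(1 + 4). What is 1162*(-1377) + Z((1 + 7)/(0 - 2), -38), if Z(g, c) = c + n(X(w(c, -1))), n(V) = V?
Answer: -8000599/5 ≈ -1.6001e+6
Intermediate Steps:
w(R, x) = -1/5 + R/5 (w(R, x) = (-1 + R)/5 = (-1 + R)*(1/5) = -1/5 + R/5)
Z(g, c) = -1/5 + 6*c/5 (Z(g, c) = c + (-1/5 + c/5) = -1/5 + 6*c/5)
1162*(-1377) + Z((1 + 7)/(0 - 2), -38) = 1162*(-1377) + (-1/5 + (6/5)*(-38)) = -1600074 + (-1/5 - 228/5) = -1600074 - 229/5 = -8000599/5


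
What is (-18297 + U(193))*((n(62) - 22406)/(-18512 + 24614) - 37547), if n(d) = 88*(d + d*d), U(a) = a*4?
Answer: 2004776510900/3051 ≈ 6.5709e+8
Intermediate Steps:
U(a) = 4*a
n(d) = 88*d + 88*d**2 (n(d) = 88*(d + d**2) = 88*d + 88*d**2)
(-18297 + U(193))*((n(62) - 22406)/(-18512 + 24614) - 37547) = (-18297 + 4*193)*((88*62*(1 + 62) - 22406)/(-18512 + 24614) - 37547) = (-18297 + 772)*((88*62*63 - 22406)/6102 - 37547) = -17525*((343728 - 22406)*(1/6102) - 37547) = -17525*(321322*(1/6102) - 37547) = -17525*(160661/3051 - 37547) = -17525*(-114395236/3051) = 2004776510900/3051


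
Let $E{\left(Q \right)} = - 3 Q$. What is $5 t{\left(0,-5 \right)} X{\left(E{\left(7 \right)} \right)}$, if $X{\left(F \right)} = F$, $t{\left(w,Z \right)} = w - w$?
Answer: $0$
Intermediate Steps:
$t{\left(w,Z \right)} = 0$
$5 t{\left(0,-5 \right)} X{\left(E{\left(7 \right)} \right)} = 5 \cdot 0 \left(\left(-3\right) 7\right) = 0 \left(-21\right) = 0$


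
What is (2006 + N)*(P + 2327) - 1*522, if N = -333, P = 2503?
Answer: 8080068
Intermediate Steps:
(2006 + N)*(P + 2327) - 1*522 = (2006 - 333)*(2503 + 2327) - 1*522 = 1673*4830 - 522 = 8080590 - 522 = 8080068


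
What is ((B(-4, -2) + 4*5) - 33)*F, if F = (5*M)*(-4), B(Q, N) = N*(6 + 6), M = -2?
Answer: -1480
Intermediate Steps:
B(Q, N) = 12*N (B(Q, N) = N*12 = 12*N)
F = 40 (F = (5*(-2))*(-4) = -10*(-4) = 40)
((B(-4, -2) + 4*5) - 33)*F = ((12*(-2) + 4*5) - 33)*40 = ((-24 + 20) - 33)*40 = (-4 - 33)*40 = -37*40 = -1480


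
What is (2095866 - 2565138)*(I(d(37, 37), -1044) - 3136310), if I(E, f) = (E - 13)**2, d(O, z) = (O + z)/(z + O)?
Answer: 1471714891152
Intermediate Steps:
d(O, z) = 1 (d(O, z) = (O + z)/(O + z) = 1)
I(E, f) = (-13 + E)**2
(2095866 - 2565138)*(I(d(37, 37), -1044) - 3136310) = (2095866 - 2565138)*((-13 + 1)**2 - 3136310) = -469272*((-12)**2 - 3136310) = -469272*(144 - 3136310) = -469272*(-3136166) = 1471714891152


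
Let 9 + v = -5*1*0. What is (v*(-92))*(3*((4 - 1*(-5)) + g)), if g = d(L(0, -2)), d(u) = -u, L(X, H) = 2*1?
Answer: 17388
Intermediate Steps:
L(X, H) = 2
v = -9 (v = -9 - 5*1*0 = -9 - 5*0 = -9 + 0 = -9)
g = -2 (g = -1*2 = -2)
(v*(-92))*(3*((4 - 1*(-5)) + g)) = (-9*(-92))*(3*((4 - 1*(-5)) - 2)) = 828*(3*((4 + 5) - 2)) = 828*(3*(9 - 2)) = 828*(3*7) = 828*21 = 17388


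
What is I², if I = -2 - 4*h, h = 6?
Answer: 676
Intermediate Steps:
I = -26 (I = -2 - 4*6 = -2 - 24 = -26)
I² = (-26)² = 676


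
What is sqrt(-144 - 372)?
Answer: 2*I*sqrt(129) ≈ 22.716*I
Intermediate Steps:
sqrt(-144 - 372) = sqrt(-516) = 2*I*sqrt(129)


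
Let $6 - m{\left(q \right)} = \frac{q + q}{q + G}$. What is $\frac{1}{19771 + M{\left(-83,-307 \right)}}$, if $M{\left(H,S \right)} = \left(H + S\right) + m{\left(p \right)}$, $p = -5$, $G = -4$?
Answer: $\frac{9}{174473} \approx 5.1584 \cdot 10^{-5}$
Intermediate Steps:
$m{\left(q \right)} = 6 - \frac{2 q}{-4 + q}$ ($m{\left(q \right)} = 6 - \frac{q + q}{q - 4} = 6 - \frac{2 q}{-4 + q}$)
$M{\left(H,S \right)} = \frac{44}{9} + H + S$ ($M{\left(H,S \right)} = \left(H + S\right) + \frac{4 \left(-6 - 5\right)}{-4 - 5} = \left(H + S\right) + 4 \frac{1}{-9} \left(-11\right) = \left(H + S\right) + 4 \left(- \frac{1}{9}\right) \left(-11\right) = \left(H + S\right) + \frac{44}{9} = \frac{44}{9} + H + S$)
$\frac{1}{19771 + M{\left(-83,-307 \right)}} = \frac{1}{19771 - \frac{3466}{9}} = \frac{1}{\frac{174473}{9}} = \frac{9}{174473}$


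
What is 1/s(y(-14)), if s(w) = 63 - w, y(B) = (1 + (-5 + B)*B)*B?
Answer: 1/3801 ≈ 0.00026309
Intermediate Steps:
y(B) = B*(1 + B*(-5 + B)) (y(B) = (1 + B*(-5 + B))*B = B*(1 + B*(-5 + B)))
1/s(y(-14)) = 1/(63 - (-14)*(1 + (-14)² - 5*(-14))) = 1/(63 - (-14)*(1 + 196 + 70)) = 1/(63 - (-14)*267) = 1/(63 - 1*(-3738)) = 1/(63 + 3738) = 1/3801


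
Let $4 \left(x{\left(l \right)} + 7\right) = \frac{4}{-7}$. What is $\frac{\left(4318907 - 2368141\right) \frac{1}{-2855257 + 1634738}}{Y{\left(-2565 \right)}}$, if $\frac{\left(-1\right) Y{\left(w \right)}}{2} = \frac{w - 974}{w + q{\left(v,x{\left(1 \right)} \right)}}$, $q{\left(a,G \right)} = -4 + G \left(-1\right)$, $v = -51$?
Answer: $\frac{17491543339}{30235917187} \approx 0.5785$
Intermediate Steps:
$x{\left(l \right)} = - \frac{50}{7}$ ($x{\left(l \right)} = -7 + \frac{4 \frac{1}{-7}}{4} = -7 + \frac{4 \left(- \frac{1}{7}\right)}{4} = -7 + \frac{1}{4} \left(- \frac{4}{7}\right) = -7 - \frac{1}{7} = - \frac{50}{7}$)
$q{\left(a,G \right)} = -4 - G$
$Y{\left(w \right)} = - \frac{2 \left(-974 + w\right)}{\frac{22}{7} + w}$ ($Y{\left(w \right)} = - 2 \frac{w - 974}{w - - \frac{22}{7}} = - 2 \frac{-974 + w}{w + \left(-4 + \frac{50}{7}\right)} = - 2 \frac{-974 + w}{w + \frac{22}{7}} = - 2 \frac{-974 + w}{\frac{22}{7} + w} = - \frac{2 \left(-974 + w\right)}{\frac{22}{7} + w}$)
$\frac{\left(4318907 - 2368141\right) \frac{1}{-2855257 + 1634738}}{Y{\left(-2565 \right)}} = \frac{\left(4318907 - 2368141\right) \frac{1}{-2855257 + 1634738}}{14 \frac{1}{22 + 7 \left(-2565\right)} \left(974 - -2565\right)} = \frac{1950766 \frac{1}{-1220519}}{14 \frac{1}{22 - 17955} \left(974 + 2565\right)} = \frac{1950766 \left(- \frac{1}{1220519}\right)}{14 \frac{1}{-17933} \cdot 3539} = - \frac{1950766}{1220519 \cdot 14 \left(- \frac{1}{17933}\right) 3539} = - \frac{1950766}{1220519 \left(- \frac{49546}{17933}\right)} = \left(- \frac{1950766}{1220519}\right) \left(- \frac{17933}{49546}\right) = \frac{17491543339}{30235917187}$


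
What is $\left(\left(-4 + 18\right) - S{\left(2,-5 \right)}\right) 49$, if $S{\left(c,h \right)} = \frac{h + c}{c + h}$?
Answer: $637$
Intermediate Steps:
$S{\left(c,h \right)} = 1$ ($S{\left(c,h \right)} = \frac{c + h}{c + h} = 1$)
$\left(\left(-4 + 18\right) - S{\left(2,-5 \right)}\right) 49 = \left(\left(-4 + 18\right) - 1\right) 49 = \left(14 - 1\right) 49 = 13 \cdot 49 = 637$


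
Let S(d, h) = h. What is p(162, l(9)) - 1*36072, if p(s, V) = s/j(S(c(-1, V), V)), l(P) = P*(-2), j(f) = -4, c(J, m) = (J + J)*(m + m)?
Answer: -72225/2 ≈ -36113.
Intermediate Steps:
c(J, m) = 4*J*m (c(J, m) = (2*J)*(2*m) = 4*J*m)
l(P) = -2*P
p(s, V) = -s/4 (p(s, V) = s/(-4) = s*(-1/4) = -s/4)
p(162, l(9)) - 1*36072 = -1/4*162 - 1*36072 = -81/2 - 36072 = -72225/2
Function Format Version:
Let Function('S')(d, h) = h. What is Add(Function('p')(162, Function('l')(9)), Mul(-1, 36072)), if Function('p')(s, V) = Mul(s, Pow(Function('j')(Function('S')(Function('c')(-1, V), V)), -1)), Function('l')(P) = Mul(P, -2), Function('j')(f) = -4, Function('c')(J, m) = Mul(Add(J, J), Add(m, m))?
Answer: Rational(-72225, 2) ≈ -36113.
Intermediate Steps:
Function('c')(J, m) = Mul(4, J, m) (Function('c')(J, m) = Mul(Mul(2, J), Mul(2, m)) = Mul(4, J, m))
Function('l')(P) = Mul(-2, P)
Function('p')(s, V) = Mul(Rational(-1, 4), s) (Function('p')(s, V) = Mul(s, Pow(-4, -1)) = Mul(s, Rational(-1, 4)) = Mul(Rational(-1, 4), s))
Add(Function('p')(162, Function('l')(9)), Mul(-1, 36072)) = Add(Mul(Rational(-1, 4), 162), Mul(-1, 36072)) = Add(Rational(-81, 2), -36072) = Rational(-72225, 2)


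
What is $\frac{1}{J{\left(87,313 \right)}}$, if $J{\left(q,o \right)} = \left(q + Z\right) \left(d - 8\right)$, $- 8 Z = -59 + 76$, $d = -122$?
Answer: $- \frac{4}{44135} \approx -9.0631 \cdot 10^{-5}$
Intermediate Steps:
$Z = - \frac{17}{8}$ ($Z = - \frac{-59 + 76}{8} = \left(- \frac{1}{8}\right) 17 = - \frac{17}{8} \approx -2.125$)
$J{\left(q,o \right)} = \frac{1105}{4} - 130 q$ ($J{\left(q,o \right)} = \left(q - \frac{17}{8}\right) \left(-122 - 8\right) = \left(- \frac{17}{8} + q\right) \left(-130\right) = \frac{1105}{4} - 130 q$)
$\frac{1}{J{\left(87,313 \right)}} = \frac{1}{\frac{1105}{4} - 11310} = \frac{1}{- \frac{44135}{4}} = - \frac{4}{44135}$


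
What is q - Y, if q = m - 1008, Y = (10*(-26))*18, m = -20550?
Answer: -16878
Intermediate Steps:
Y = -4680 (Y = -260*18 = -4680)
q = -21558 (q = -20550 - 1008 = -21558)
q - Y = -21558 - 1*(-4680) = -21558 + 4680 = -16878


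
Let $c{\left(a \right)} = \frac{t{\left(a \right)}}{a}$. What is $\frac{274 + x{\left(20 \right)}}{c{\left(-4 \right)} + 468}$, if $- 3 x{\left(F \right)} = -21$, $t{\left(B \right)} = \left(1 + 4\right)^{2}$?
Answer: $\frac{1124}{1847} \approx 0.60855$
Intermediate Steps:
$t{\left(B \right)} = 25$ ($t{\left(B \right)} = 5^{2} = 25$)
$x{\left(F \right)} = 7$ ($x{\left(F \right)} = \left(- \frac{1}{3}\right) \left(-21\right) = 7$)
$c{\left(a \right)} = \frac{25}{a}$
$\frac{274 + x{\left(20 \right)}}{c{\left(-4 \right)} + 468} = \frac{274 + 7}{\frac{25}{-4} + 468} = \frac{281}{25 \left(- \frac{1}{4}\right) + 468} = \frac{281}{- \frac{25}{4} + 468} = \frac{281}{\frac{1847}{4}} = 281 \cdot \frac{4}{1847} = \frac{1124}{1847}$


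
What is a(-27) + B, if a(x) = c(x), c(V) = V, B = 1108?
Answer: 1081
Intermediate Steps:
a(x) = x
a(-27) + B = -27 + 1108 = 1081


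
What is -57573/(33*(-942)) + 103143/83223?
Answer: 296211151/95817414 ≈ 3.0914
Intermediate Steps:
-57573/(33*(-942)) + 103143/83223 = -57573/(-31086) + 103143*(1/83223) = -57573*(-1/31086) + 34381/27741 = 6397/3454 + 34381/27741 = 296211151/95817414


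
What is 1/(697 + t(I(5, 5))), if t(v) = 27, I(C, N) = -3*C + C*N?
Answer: 1/724 ≈ 0.0013812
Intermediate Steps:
1/(697 + t(I(5, 5))) = 1/(697 + 27) = 1/724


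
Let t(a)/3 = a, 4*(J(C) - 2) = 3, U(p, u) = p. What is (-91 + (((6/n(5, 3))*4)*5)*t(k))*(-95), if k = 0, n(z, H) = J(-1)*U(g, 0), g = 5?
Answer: 8645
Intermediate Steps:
J(C) = 11/4 (J(C) = 2 + (1/4)*3 = 2 + 3/4 = 11/4)
n(z, H) = 55/4 (n(z, H) = (11/4)*5 = 55/4)
t(a) = 3*a
(-91 + (((6/n(5, 3))*4)*5)*t(k))*(-95) = (-91 + (((6/(55/4))*4)*5)*(3*0))*(-95) = (-91 + (((6*(4/55))*4)*5)*0)*(-95) = (-91 + (((24/55)*4)*5)*0)*(-95) = (-91 + ((96/55)*5)*0)*(-95) = (-91 + (96/11)*0)*(-95) = (-91 + 0)*(-95) = -91*(-95) = 8645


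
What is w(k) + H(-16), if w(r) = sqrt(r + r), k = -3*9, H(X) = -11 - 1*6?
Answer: -17 + 3*I*sqrt(6) ≈ -17.0 + 7.3485*I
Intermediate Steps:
H(X) = -17 (H(X) = -11 - 6 = -17)
k = -27
w(r) = sqrt(2)*sqrt(r) (w(r) = sqrt(2*r) = sqrt(2)*sqrt(r))
w(k) + H(-16) = sqrt(2)*sqrt(-27) - 17 = sqrt(2)*(3*I*sqrt(3)) - 17 = 3*I*sqrt(6) - 17 = -17 + 3*I*sqrt(6)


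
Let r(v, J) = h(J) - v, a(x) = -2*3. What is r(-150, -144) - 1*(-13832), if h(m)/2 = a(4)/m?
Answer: 167785/12 ≈ 13982.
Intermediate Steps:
a(x) = -6
h(m) = -12/m (h(m) = 2*(-6/m) = -12/m)
r(v, J) = -v - 12/J (r(v, J) = -12/J - v = -v - 12/J)
r(-150, -144) - 1*(-13832) = (-1*(-150) - 12/(-144)) - 1*(-13832) = (150 - 12*(-1/144)) + 13832 = (150 + 1/12) + 13832 = 1801/12 + 13832 = 167785/12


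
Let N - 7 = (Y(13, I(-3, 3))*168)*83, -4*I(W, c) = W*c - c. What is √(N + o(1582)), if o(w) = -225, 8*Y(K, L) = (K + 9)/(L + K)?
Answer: √34858/4 ≈ 46.676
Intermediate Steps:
I(W, c) = c/4 - W*c/4 (I(W, c) = -(W*c - c)/4 = -(-c + W*c)/4 = c/4 - W*c/4)
Y(K, L) = (9 + K)/(8*(K + L)) (Y(K, L) = ((K + 9)/(L + K))/8 = ((9 + K)/(K + L))/8 = (9 + K)/(8*(K + L)))
N = 19229/8 (N = 7 + (((9 + 13)/(8*(13 + (¼)*3*(1 - 1*(-3)))))*168)*83 = 7 + (((⅛)*22/(13 + (¼)*3*(1 + 3)))*168)*83 = 7 + (((⅛)*22/(13 + (¼)*3*4))*168)*83 = 7 + (((⅛)*22/(13 + 3))*168)*83 = 7 + (((⅛)*22/16)*168)*83 = 7 + (((⅛)*(1/16)*22)*168)*83 = 7 + ((11/64)*168)*83 = 7 + (231/8)*83 = 7 + 19173/8 = 19229/8 ≈ 2403.6)
√(N + o(1582)) = √(19229/8 - 225) = √(17429/8) = √34858/4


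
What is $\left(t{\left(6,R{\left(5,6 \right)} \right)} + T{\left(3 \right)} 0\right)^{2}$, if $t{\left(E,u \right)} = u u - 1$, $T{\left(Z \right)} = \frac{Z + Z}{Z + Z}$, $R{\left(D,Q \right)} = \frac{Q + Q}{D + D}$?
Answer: $\frac{121}{625} \approx 0.1936$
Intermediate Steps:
$R{\left(D,Q \right)} = \frac{Q}{D}$ ($R{\left(D,Q \right)} = \frac{2 Q}{2 D} = 2 Q \frac{1}{2 D} = \frac{Q}{D}$)
$T{\left(Z \right)} = 1$ ($T{\left(Z \right)} = \frac{2 Z}{2 Z} = 2 Z \frac{1}{2 Z} = 1$)
$t{\left(E,u \right)} = -1 + u^{2}$ ($t{\left(E,u \right)} = u^{2} - 1 = -1 + u^{2}$)
$\left(t{\left(6,R{\left(5,6 \right)} \right)} + T{\left(3 \right)} 0\right)^{2} = \left(\left(-1 + \left(\frac{6}{5}\right)^{2}\right) + 1 \cdot 0\right)^{2} = \left(\left(-1 + \left(6 \cdot \frac{1}{5}\right)^{2}\right) + 0\right)^{2} = \left(\left(-1 + \left(\frac{6}{5}\right)^{2}\right) + 0\right)^{2} = \left(\left(-1 + \frac{36}{25}\right) + 0\right)^{2} = \left(\frac{11}{25} + 0\right)^{2} = \left(\frac{11}{25}\right)^{2} = \frac{121}{625}$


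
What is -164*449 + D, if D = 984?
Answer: -72652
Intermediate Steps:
-164*449 + D = -164*449 + 984 = -73636 + 984 = -72652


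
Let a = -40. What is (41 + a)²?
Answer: 1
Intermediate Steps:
(41 + a)² = (41 - 40)² = 1² = 1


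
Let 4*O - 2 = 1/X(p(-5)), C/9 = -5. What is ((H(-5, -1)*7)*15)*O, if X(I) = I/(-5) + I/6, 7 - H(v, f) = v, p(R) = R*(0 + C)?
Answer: 588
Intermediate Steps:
C = -45 (C = 9*(-5) = -45)
p(R) = -45*R (p(R) = R*(0 - 45) = R*(-45) = -45*R)
H(v, f) = 7 - v
X(I) = -I/30 (X(I) = I*(-⅕) + I*(⅙) = -I/5 + I/6 = -I/30)
O = 7/15 (O = ½ + 1/(4*((-(-3)*(-5)/2))) = ½ + 1/(4*((-1/30*225))) = ½ + 1/(4*(-15/2)) = ½ + (¼)*(-2/15) = ½ - 1/30 = 7/15 ≈ 0.46667)
((H(-5, -1)*7)*15)*O = (((7 - 1*(-5))*7)*15)*(7/15) = (((7 + 5)*7)*15)*(7/15) = ((12*7)*15)*(7/15) = (84*15)*(7/15) = 1260*(7/15) = 588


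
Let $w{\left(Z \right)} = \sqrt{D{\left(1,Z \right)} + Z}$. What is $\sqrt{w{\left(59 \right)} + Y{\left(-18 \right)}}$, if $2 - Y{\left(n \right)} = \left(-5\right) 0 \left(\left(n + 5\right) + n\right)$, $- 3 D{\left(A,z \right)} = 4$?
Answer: $\frac{\sqrt{18 + 3 \sqrt{519}}}{3} \approx 3.0974$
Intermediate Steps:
$D{\left(A,z \right)} = - \frac{4}{3}$ ($D{\left(A,z \right)} = \left(- \frac{1}{3}\right) 4 = - \frac{4}{3}$)
$w{\left(Z \right)} = \sqrt{- \frac{4}{3} + Z}$
$Y{\left(n \right)} = 2$ ($Y{\left(n \right)} = 2 - \left(-5\right) 0 \left(\left(n + 5\right) + n\right) = 2 - 0 \left(\left(5 + n\right) + n\right) = 2 - 0 \left(5 + 2 n\right) = 2 - 0 = 2 + 0 = 2$)
$\sqrt{w{\left(59 \right)} + Y{\left(-18 \right)}} = \sqrt{\frac{\sqrt{-12 + 9 \cdot 59}}{3} + 2} = \sqrt{\frac{\sqrt{-12 + 531}}{3} + 2} = \sqrt{\frac{\sqrt{519}}{3} + 2} = \sqrt{2 + \frac{\sqrt{519}}{3}}$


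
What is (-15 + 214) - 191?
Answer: 8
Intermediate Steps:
(-15 + 214) - 191 = 199 - 191 = 8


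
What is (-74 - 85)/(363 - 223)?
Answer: -159/140 ≈ -1.1357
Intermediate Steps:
(-74 - 85)/(363 - 223) = -159/140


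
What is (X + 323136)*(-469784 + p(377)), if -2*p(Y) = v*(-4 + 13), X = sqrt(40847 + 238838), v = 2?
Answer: -151807030848 - 469793*sqrt(279685) ≈ -1.5206e+11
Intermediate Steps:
X = sqrt(279685) ≈ 528.85
p(Y) = -9 (p(Y) = -(-4 + 13) = -9)
(X + 323136)*(-469784 + p(377)) = (sqrt(279685) + 323136)*(-469784 - 9) = (323136 + sqrt(279685))*(-469793) = -151807030848 - 469793*sqrt(279685)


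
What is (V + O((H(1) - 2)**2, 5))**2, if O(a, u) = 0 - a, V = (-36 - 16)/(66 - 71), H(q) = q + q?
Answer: 2704/25 ≈ 108.16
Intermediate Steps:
H(q) = 2*q
V = 52/5 (V = -52/(-5) = -52*(-1/5) = 52/5 ≈ 10.400)
O(a, u) = -a
(V + O((H(1) - 2)**2, 5))**2 = (52/5 - (2*1 - 2)**2)**2 = (52/5 - (2 - 2)**2)**2 = (52/5 - 1*0**2)**2 = (52/5 - 1*0)**2 = (52/5 + 0)**2 = (52/5)**2 = 2704/25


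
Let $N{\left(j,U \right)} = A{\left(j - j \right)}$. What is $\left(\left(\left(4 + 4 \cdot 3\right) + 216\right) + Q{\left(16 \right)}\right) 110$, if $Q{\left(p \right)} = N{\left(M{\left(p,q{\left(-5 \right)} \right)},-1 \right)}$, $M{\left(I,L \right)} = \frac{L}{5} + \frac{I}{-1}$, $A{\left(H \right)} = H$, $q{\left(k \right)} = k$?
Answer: $25520$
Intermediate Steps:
$M{\left(I,L \right)} = - I + \frac{L}{5}$ ($M{\left(I,L \right)} = L \frac{1}{5} + I \left(-1\right) = \frac{L}{5} - I = - I + \frac{L}{5}$)
$N{\left(j,U \right)} = 0$ ($N{\left(j,U \right)} = j - j = 0$)
$Q{\left(p \right)} = 0$
$\left(\left(\left(4 + 4 \cdot 3\right) + 216\right) + Q{\left(16 \right)}\right) 110 = \left(\left(\left(4 + 4 \cdot 3\right) + 216\right) + 0\right) 110 = \left(\left(\left(4 + 12\right) + 216\right) + 0\right) 110 = \left(\left(16 + 216\right) + 0\right) 110 = \left(232 + 0\right) 110 = 232 \cdot 110 = 25520$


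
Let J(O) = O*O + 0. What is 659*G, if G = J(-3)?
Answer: 5931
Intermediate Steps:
J(O) = O**2 (J(O) = O**2 + 0 = O**2)
G = 9 (G = (-3)**2 = 9)
659*G = 659*9 = 5931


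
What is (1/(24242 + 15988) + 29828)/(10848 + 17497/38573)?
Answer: 46286845550693/16834541242230 ≈ 2.7495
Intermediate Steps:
(1/(24242 + 15988) + 29828)/(10848 + 17497/38573) = (1/40230 + 29828)/(10848 + 17497*(1/38573)) = (1/40230 + 29828)/(10848 + 17497/38573) = 1199980441/(40230*(418457401/38573)) = (1199980441/40230)*(38573/418457401) = 46286845550693/16834541242230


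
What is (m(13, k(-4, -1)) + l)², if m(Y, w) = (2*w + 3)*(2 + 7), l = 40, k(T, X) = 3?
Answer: 14641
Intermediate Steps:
m(Y, w) = 27 + 18*w (m(Y, w) = (3 + 2*w)*9 = 27 + 18*w)
(m(13, k(-4, -1)) + l)² = ((27 + 18*3) + 40)² = ((27 + 54) + 40)² = (81 + 40)² = 121² = 14641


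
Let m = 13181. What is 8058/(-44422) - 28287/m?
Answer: -13905894/5974759 ≈ -2.3274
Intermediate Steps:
8058/(-44422) - 28287/m = 8058/(-44422) - 28287/13181 = 8058*(-1/44422) - 28287*1/13181 = -4029/22211 - 4041/1883 = -13905894/5974759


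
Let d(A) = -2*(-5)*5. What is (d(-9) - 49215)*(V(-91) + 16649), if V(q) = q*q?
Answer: -1225683450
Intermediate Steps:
V(q) = q²
d(A) = 50 (d(A) = 10*5 = 50)
(d(-9) - 49215)*(V(-91) + 16649) = (50 - 49215)*((-91)² + 16649) = -49165*(8281 + 16649) = -49165*24930 = -1225683450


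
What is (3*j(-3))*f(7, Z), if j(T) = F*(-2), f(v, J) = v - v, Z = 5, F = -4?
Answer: 0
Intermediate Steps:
f(v, J) = 0
j(T) = 8 (j(T) = -4*(-2) = 8)
(3*j(-3))*f(7, Z) = (3*8)*0 = 24*0 = 0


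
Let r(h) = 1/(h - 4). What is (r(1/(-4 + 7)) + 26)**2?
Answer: 80089/121 ≈ 661.89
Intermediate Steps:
r(h) = 1/(-4 + h)
(r(1/(-4 + 7)) + 26)**2 = (1/(-4 + 1/(-4 + 7)) + 26)**2 = (1/(-4 + 1/3) + 26)**2 = (1/(-11/3) + 26)**2 = (-3/11 + 26)**2 = (283/11)**2 = 80089/121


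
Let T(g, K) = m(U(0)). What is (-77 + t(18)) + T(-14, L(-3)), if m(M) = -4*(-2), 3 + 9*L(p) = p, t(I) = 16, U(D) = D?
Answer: -53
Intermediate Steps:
L(p) = -⅓ + p/9
m(M) = 8
T(g, K) = 8
(-77 + t(18)) + T(-14, L(-3)) = (-77 + 16) + 8 = -61 + 8 = -53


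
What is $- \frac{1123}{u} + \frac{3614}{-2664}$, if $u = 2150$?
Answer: $- \frac{2690443}{1431900} \approx -1.8789$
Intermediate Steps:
$- \frac{1123}{u} + \frac{3614}{-2664} = - \frac{1123}{2150} + \frac{3614}{-2664} = \left(-1123\right) \frac{1}{2150} + 3614 \left(- \frac{1}{2664}\right) = - \frac{1123}{2150} - \frac{1807}{1332} = - \frac{2690443}{1431900}$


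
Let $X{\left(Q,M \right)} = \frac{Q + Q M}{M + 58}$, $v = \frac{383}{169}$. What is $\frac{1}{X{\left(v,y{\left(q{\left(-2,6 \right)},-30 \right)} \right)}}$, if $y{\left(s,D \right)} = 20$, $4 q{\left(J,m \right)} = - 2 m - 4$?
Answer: $\frac{4394}{2681} \approx 1.6389$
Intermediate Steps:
$q{\left(J,m \right)} = -1 - \frac{m}{2}$ ($q{\left(J,m \right)} = \frac{- 2 m - 4}{4} = \frac{-4 - 2 m}{4} = -1 - \frac{m}{2}$)
$v = \frac{383}{169}$ ($v = 383 \cdot \frac{1}{169} = \frac{383}{169} \approx 2.2663$)
$X{\left(Q,M \right)} = \frac{Q + M Q}{58 + M}$
$\frac{1}{X{\left(v,y{\left(q{\left(-2,6 \right)},-30 \right)} \right)}} = \frac{1}{\frac{383}{169} \frac{1}{58 + 20} \left(1 + 20\right)} = \frac{1}{\frac{383}{169} \cdot \frac{1}{78} \cdot 21} = \frac{1}{\frac{2681}{4394}} = \frac{4394}{2681}$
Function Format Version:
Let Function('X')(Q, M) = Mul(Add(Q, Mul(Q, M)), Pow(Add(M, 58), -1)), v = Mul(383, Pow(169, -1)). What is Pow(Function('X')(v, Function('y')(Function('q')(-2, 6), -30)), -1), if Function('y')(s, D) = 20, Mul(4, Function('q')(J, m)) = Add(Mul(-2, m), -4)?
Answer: Rational(4394, 2681) ≈ 1.6389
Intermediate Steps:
Function('q')(J, m) = Add(-1, Mul(Rational(-1, 2), m)) (Function('q')(J, m) = Mul(Rational(1, 4), Add(Mul(-2, m), -4)) = Mul(Rational(1, 4), Add(-4, Mul(-2, m))) = Add(-1, Mul(Rational(-1, 2), m)))
v = Rational(383, 169) (v = Mul(383, Rational(1, 169)) = Rational(383, 169) ≈ 2.2663)
Function('X')(Q, M) = Mul(Pow(Add(58, M), -1), Add(Q, Mul(M, Q))) (Function('X')(Q, M) = Mul(Add(Q, Mul(M, Q)), Pow(Add(58, M), -1)) = Mul(Pow(Add(58, M), -1), Add(Q, Mul(M, Q))))
Pow(Function('X')(v, Function('y')(Function('q')(-2, 6), -30)), -1) = Pow(Mul(Rational(383, 169), Pow(Add(58, 20), -1), Add(1, 20)), -1) = Pow(Mul(Rational(383, 169), Pow(78, -1), 21), -1) = Pow(Mul(Rational(383, 169), Rational(1, 78), 21), -1) = Pow(Rational(2681, 4394), -1) = Rational(4394, 2681)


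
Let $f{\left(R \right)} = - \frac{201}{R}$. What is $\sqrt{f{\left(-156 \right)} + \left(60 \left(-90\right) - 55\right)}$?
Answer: $\frac{i \sqrt{3686709}}{26} \approx 73.849 i$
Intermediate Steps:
$\sqrt{f{\left(-156 \right)} + \left(60 \left(-90\right) - 55\right)} = \sqrt{- \frac{201}{-156} + \left(60 \left(-90\right) - 55\right)} = \sqrt{\left(-201\right) \left(- \frac{1}{156}\right) - 5455} = \sqrt{\frac{67}{52} - 5455} = \sqrt{- \frac{283593}{52}} = \frac{i \sqrt{3686709}}{26}$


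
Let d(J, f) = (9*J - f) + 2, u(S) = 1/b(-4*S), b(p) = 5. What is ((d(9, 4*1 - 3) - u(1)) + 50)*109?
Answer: 71831/5 ≈ 14366.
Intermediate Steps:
u(S) = 1/5
d(J, f) = 2 - f + 9*J (d(J, f) = (-f + 9*J) + 2 = 2 - f + 9*J)
((d(9, 4*1 - 3) - u(1)) + 50)*109 = (((2 - (4*1 - 3) + 9*9) - 1*1/5) + 50)*109 = (((2 - (4 - 3) + 81) - 1/5) + 50)*109 = (((2 - 1*1 + 81) - 1/5) + 50)*109 = (((2 - 1 + 81) - 1/5) + 50)*109 = ((82 - 1/5) + 50)*109 = (409/5 + 50)*109 = (659/5)*109 = 71831/5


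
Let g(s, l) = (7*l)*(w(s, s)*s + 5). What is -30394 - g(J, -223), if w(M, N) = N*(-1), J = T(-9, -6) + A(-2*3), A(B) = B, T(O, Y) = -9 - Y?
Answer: -149030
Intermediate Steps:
J = -9 (J = (-9 - 1*(-6)) - 2*3 = (-9 + 6) - 6 = -3 - 6 = -9)
w(M, N) = -N
g(s, l) = 7*l*(5 - s²) (g(s, l) = (7*l)*((-s)*s + 5) = (7*l)*(-s² + 5) = (7*l)*(5 - s²) = 7*l*(5 - s²))
-30394 - g(J, -223) = -30394 - 7*(-223)*(5 - 1*(-9)²) = -30394 - 7*(-223)*(5 - 1*81) = -30394 - 7*(-223)*(5 - 81) = -30394 - 7*(-223)*(-76) = -30394 - 1*118636 = -30394 - 118636 = -149030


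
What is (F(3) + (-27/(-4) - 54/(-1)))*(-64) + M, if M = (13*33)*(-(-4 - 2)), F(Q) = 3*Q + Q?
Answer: -2082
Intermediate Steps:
F(Q) = 4*Q
M = 2574 (M = 429*(-1*(-6)) = 429*6 = 2574)
(F(3) + (-27/(-4) - 54/(-1)))*(-64) + M = (4*3 + (-27/(-4) - 54/(-1)))*(-64) + 2574 = (12 + (-27*(-¼) - 54*(-1)))*(-64) + 2574 = (12 + (27/4 + 54))*(-64) + 2574 = (12 + 243/4)*(-64) + 2574 = (291/4)*(-64) + 2574 = -4656 + 2574 = -2082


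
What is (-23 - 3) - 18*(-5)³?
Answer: 2224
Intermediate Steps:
(-23 - 3) - 18*(-5)³ = -26 - 18*(-125) = -26 + 2250 = 2224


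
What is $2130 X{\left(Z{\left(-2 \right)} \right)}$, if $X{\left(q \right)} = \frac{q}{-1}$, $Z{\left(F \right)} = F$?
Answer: $4260$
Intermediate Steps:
$X{\left(q \right)} = - q$ ($X{\left(q \right)} = q \left(-1\right) = - q$)
$2130 X{\left(Z{\left(-2 \right)} \right)} = 2130 \left(\left(-1\right) \left(-2\right)\right) = 2130 \cdot 2 = 4260$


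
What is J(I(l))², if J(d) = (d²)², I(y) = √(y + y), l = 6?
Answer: 20736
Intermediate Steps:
I(y) = √2*√y (I(y) = √(2*y) = √2*√y)
J(d) = d⁴
J(I(l))² = ((√2*√6)⁴)² = ((2*√3)⁴)² = 144² = 20736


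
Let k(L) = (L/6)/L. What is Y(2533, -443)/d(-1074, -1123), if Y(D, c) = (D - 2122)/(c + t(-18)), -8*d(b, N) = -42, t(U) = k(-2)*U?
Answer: -274/1561 ≈ -0.17553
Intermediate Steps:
k(L) = ⅙ (k(L) = (L*(⅙))/L = (L/6)/L = ⅙)
t(U) = U/6
d(b, N) = 21/4 (d(b, N) = -⅛*(-42) = 21/4)
Y(D, c) = (-2122 + D)/(-3 + c) (Y(D, c) = (D - 2122)/(c + (⅙)*(-18)) = (-2122 + D)/(c - 3) = (-2122 + D)/(-3 + c))
Y(2533, -443)/d(-1074, -1123) = ((-2122 + 2533)/(-3 - 443))/(21/4) = (411/(-446))*(4/21) = -1/446*411*(4/21) = -411/446*4/21 = -274/1561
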